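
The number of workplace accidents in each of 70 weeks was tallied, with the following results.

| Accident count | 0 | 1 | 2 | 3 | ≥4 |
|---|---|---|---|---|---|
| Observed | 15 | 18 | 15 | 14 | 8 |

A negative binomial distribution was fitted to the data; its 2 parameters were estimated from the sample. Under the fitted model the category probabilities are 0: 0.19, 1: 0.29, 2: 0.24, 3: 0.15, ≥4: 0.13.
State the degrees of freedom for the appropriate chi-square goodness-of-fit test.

2

There are k = 5 categories and 2 parameters estimated from the data, so df = 5 − 1 − 2 = 2.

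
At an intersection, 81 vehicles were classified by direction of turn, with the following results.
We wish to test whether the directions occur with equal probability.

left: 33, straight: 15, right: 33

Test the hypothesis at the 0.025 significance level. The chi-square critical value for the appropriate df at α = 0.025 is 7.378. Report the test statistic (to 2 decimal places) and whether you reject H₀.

8.00; reject

Expected count for each of the 3 categories: 81/3 = 27.
left: (33 − 27)²/27 = 36/27 = 1.333
straight: (15 − 27)²/27 = 144/27 = 5.333
right: (33 − 27)²/27 = 36/27 = 1.333
Sum = 8.00
df = 2. Since 8.00 > 7.378, we reject H₀.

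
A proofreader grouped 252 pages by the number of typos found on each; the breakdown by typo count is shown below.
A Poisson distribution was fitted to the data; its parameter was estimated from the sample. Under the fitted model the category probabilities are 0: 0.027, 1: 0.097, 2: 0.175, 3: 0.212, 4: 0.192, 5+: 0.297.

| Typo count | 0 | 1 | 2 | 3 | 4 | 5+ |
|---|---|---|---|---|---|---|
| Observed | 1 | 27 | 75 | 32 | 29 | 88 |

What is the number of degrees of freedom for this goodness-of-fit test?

There are k = 6 categories and 1 parameter estimated from the data, so df = 6 − 1 − 1 = 4.

4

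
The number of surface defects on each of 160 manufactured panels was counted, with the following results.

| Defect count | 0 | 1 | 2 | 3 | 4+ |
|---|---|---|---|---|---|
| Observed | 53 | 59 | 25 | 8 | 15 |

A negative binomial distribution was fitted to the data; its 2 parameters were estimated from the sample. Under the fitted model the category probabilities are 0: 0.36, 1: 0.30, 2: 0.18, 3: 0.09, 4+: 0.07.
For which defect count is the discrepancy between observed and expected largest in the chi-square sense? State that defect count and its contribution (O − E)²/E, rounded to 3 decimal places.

3, 2.844

Expected counts E_i = n·p_i: 160×0.36 = 57.6, 160×0.30 = 48, 160×0.18 = 28.8, 160×0.09 = 14.4, 160×0.07 = 11.2.
χ² = (53−57.6)²/57.6 + (59−48)²/48 + (25−28.8)²/28.8 + (8−14.4)²/14.4 + (15−11.2)²/11.2
   = 0.3674 + 2.5208 + 0.5014 + 2.8444 + 1.2893
The largest term is for 3: 2.844.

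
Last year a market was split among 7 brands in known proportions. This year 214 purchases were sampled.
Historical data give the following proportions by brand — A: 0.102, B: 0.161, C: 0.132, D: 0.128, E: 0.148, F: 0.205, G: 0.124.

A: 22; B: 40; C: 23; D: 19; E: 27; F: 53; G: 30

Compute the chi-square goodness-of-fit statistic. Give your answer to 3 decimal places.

7.482

Expected counts E_i = n·p_i: 214×0.102 = 21.828, 214×0.161 = 34.454, 214×0.132 = 28.248, 214×0.128 = 27.392, 214×0.148 = 31.672, 214×0.205 = 43.87, 214×0.124 = 26.536.
cat         O        E   (O−E)²/E
A          22   21.828     0.0014
B          40   34.454     0.8927
C          23   28.248     0.9750
D          19   27.392     2.5710
E          27   31.672     0.6892
F          53    43.87     1.9001
G          30   26.536     0.4522
Sum = 7.482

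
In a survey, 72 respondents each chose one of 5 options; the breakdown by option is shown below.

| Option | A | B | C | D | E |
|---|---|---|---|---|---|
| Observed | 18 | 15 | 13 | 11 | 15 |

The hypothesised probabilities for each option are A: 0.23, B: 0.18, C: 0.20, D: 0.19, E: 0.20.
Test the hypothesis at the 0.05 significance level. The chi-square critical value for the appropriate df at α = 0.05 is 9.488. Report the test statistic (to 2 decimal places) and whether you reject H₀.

1.13; do not reject

Expected counts E_i = n·p_i: 72×0.23 = 16.56, 72×0.18 = 12.96, 72×0.20 = 14.4, 72×0.19 = 13.68, 72×0.20 = 14.4.
cat         O        E   (O−E)²/E
A          18    16.56      0.125
B          15    12.96      0.321
C          13     14.4      0.136
D          11    13.68      0.525
E          15     14.4      0.025
Sum = 1.13
df = 4. Since 1.13 < 9.488, we do not reject H₀.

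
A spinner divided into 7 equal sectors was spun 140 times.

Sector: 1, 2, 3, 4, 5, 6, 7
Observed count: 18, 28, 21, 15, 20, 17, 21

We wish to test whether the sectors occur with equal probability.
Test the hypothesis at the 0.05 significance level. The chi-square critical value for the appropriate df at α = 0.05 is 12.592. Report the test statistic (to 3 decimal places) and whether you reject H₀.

Expected count for each of the 7 categories: 140/7 = 20.
1: (18 − 20)²/20 = 4/20 = 0.2000
2: (28 − 20)²/20 = 64/20 = 3.2000
3: (21 − 20)²/20 = 1/20 = 0.0500
4: (15 − 20)²/20 = 25/20 = 1.2500
5: (20 − 20)²/20 = 0/20 = 0.0000
6: (17 − 20)²/20 = 9/20 = 0.4500
7: (21 − 20)²/20 = 1/20 = 0.0500
Sum = 5.200
df = 6. Since 5.200 < 12.592, we do not reject H₀.

5.200; do not reject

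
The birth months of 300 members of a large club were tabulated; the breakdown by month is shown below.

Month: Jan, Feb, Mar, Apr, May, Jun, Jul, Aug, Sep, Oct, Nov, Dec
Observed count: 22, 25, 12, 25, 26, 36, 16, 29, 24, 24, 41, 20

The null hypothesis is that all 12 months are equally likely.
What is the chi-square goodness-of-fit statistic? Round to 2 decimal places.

Under H₀ each category has probability 1/12, so each expected count is 300/12 = 25.
Jan: (22 − 25)²/25 = 9/25 = 0.360
Feb: (25 − 25)²/25 = 0/25 = 0.000
Mar: (12 − 25)²/25 = 169/25 = 6.760
Apr: (25 − 25)²/25 = 0/25 = 0.000
May: (26 − 25)²/25 = 1/25 = 0.040
Jun: (36 − 25)²/25 = 121/25 = 4.840
Jul: (16 − 25)²/25 = 81/25 = 3.240
Aug: (29 − 25)²/25 = 16/25 = 0.640
Sep: (24 − 25)²/25 = 1/25 = 0.040
Oct: (24 − 25)²/25 = 1/25 = 0.040
Nov: (41 − 25)²/25 = 256/25 = 10.240
Dec: (20 − 25)²/25 = 25/25 = 1.000
Sum = 27.20

27.20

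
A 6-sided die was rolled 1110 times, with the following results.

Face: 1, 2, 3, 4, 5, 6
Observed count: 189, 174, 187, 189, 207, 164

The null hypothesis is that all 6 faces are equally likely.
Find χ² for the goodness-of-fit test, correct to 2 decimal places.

Under H₀ each category has probability 1/6, so each expected count is 1110/6 = 185.
cat         O        E   (O−E)²/E
1         189      185      0.086
2         174      185      0.654
3         187      185      0.022
4         189      185      0.086
5         207      185      2.616
6         164      185      2.384
Sum = 5.85

5.85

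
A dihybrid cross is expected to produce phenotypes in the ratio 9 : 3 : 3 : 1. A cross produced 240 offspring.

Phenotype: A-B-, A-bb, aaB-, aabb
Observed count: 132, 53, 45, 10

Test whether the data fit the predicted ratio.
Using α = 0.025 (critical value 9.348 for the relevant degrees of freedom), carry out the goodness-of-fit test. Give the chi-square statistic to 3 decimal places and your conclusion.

3.156; do not reject

Ratio total = 16. Expected counts: 240×9/16 = 135, 240×3/16 = 45, 240×3/16 = 45, 240×1/16 = 15.
A-B-: (132 − 135)²/135 = 9/135 = 0.0667
A-bb: (53 − 45)²/45 = 64/45 = 1.4222
aaB-: (45 − 45)²/45 = 0/45 = 0.0000
aabb: (10 − 15)²/15 = 25/15 = 1.6667
Sum = 3.156
df = 3. Since 3.156 < 9.348, we do not reject H₀.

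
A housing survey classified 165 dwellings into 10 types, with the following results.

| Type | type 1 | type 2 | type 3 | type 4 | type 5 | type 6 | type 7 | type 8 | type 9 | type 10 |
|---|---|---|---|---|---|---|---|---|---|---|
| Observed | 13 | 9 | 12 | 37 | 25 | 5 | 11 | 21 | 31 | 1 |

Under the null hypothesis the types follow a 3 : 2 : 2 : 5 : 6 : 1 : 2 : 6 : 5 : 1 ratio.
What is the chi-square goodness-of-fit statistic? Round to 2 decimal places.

Ratio total = 33. Expected counts: 165×3/33 = 15, 165×2/33 = 10, 165×2/33 = 10, 165×5/33 = 25, 165×6/33 = 30, 165×1/33 = 5, 165×2/33 = 10, 165×6/33 = 30, 165×5/33 = 25, 165×1/33 = 5.
χ² = (13−15)²/15 + (9−10)²/10 + (12−10)²/10 + (37−25)²/25 + (25−30)²/30 + (5−5)²/5 + (11−10)²/10 + (21−30)²/30 + (31−25)²/25 + (1−5)²/5
   = 0.267 + 0.100 + 0.400 + 5.760 + 0.833 + 0.000 + 0.100 + 2.700 + 1.440 + 3.200
Sum = 14.80

14.80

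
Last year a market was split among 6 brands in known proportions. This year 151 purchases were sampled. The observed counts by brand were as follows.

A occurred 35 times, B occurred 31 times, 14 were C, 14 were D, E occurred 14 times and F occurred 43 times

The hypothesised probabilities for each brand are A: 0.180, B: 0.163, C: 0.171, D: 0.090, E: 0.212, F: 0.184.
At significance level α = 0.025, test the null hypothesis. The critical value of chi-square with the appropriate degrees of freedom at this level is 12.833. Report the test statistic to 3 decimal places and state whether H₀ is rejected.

27.799; reject

Expected counts E_i = n·p_i: 151×0.180 = 27.18, 151×0.163 = 24.613, 151×0.171 = 25.821, 151×0.090 = 13.59, 151×0.212 = 32.012, 151×0.184 = 27.784.
χ² = (35−27.18)²/27.18 + (31−24.613)²/24.613 + (14−25.821)²/25.821 + (14−13.59)²/13.59 + (14−32.012)²/32.012 + (43−27.784)²/27.784
   = 2.2499 + 1.6574 + 5.4117 + 0.0124 + 10.1347 + 8.3331
Sum = 27.799
df = 5. Since 27.799 > 12.833, we reject H₀.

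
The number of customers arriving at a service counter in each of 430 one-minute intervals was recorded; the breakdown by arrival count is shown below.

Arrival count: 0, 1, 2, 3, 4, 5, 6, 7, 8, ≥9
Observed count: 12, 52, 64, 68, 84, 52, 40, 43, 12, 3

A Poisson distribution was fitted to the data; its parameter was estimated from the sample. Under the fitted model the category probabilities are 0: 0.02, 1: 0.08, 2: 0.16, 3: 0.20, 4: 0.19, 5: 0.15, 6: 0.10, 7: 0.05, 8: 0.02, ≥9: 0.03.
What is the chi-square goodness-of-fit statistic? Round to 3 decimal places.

Expected counts E_i = n·p_i: 430×0.02 = 8.6, 430×0.08 = 34.4, 430×0.16 = 68.8, 430×0.20 = 86, 430×0.19 = 81.7, 430×0.15 = 64.5, 430×0.10 = 43, 430×0.05 = 21.5, 430×0.02 = 8.6, 430×0.03 = 12.9.
cat         O        E   (O−E)²/E
0          12      8.6     1.3442
1          52     34.4     9.0047
2          64     68.8     0.3349
3          68       86     3.7674
4          84     81.7     0.0647
5          52     64.5     2.4225
6          40       43     0.2093
7          43     21.5    21.5000
8          12      8.6     1.3442
≥9          3     12.9     7.5977
Sum = 47.590

47.590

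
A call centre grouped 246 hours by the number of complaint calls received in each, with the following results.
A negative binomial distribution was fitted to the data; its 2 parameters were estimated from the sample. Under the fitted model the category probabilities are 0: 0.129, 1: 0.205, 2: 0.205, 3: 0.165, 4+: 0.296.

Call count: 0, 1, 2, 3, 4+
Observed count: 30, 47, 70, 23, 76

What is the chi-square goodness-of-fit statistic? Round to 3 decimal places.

15.684

Expected counts E_i = n·p_i: 246×0.129 = 31.734, 246×0.205 = 50.43, 246×0.205 = 50.43, 246×0.165 = 40.59, 246×0.296 = 72.816.
0: (30 − 31.734)²/31.734 = 3.006756/31.734 = 0.0947
1: (47 − 50.43)²/50.43 = 11.7649/50.43 = 0.2333
2: (70 − 50.43)²/50.43 = 382.9849/50.43 = 7.5944
3: (23 − 40.59)²/40.59 = 309.4081/40.59 = 7.6228
4+: (76 − 72.816)²/72.816 = 10.137856/72.816 = 0.1392
Sum = 15.684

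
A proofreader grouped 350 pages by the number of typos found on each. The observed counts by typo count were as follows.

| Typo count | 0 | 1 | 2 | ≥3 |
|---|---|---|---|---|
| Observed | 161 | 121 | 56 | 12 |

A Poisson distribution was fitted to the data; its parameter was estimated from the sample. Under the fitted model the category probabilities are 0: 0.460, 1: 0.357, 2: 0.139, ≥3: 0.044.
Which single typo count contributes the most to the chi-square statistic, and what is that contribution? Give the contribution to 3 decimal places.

Expected counts E_i = n·p_i: 350×0.460 = 161, 350×0.357 = 124.95, 350×0.139 = 48.65, 350×0.044 = 15.4.
cat         O        E   (O−E)²/E
0         161      161     0.0000
1         121   124.95     0.1249
2          56    48.65     1.1104
≥3         12     15.4     0.7506
The largest term is for 2: 1.110.

2, 1.110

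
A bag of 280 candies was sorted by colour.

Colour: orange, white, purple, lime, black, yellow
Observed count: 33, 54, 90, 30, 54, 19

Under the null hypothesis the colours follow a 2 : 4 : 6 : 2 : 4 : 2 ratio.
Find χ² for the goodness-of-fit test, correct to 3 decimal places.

4.500

Ratio total = 20. Expected counts: 280×2/20 = 28, 280×4/20 = 56, 280×6/20 = 84, 280×2/20 = 28, 280×4/20 = 56, 280×2/20 = 28.
χ² = (33−28)²/28 + (54−56)²/56 + (90−84)²/84 + (30−28)²/28 + (54−56)²/56 + (19−28)²/28
   = 0.8929 + 0.0714 + 0.4286 + 0.1429 + 0.0714 + 2.8929
Sum = 4.500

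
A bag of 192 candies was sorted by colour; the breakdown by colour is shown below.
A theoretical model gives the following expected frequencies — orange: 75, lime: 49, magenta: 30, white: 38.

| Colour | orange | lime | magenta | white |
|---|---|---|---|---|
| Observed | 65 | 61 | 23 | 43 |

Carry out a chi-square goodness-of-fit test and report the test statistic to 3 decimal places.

orange: (65 − 75)²/75 = 100/75 = 1.3333
lime: (61 − 49)²/49 = 144/49 = 2.9388
magenta: (23 − 30)²/30 = 49/30 = 1.6333
white: (43 − 38)²/38 = 25/38 = 0.6579
Sum = 6.563

6.563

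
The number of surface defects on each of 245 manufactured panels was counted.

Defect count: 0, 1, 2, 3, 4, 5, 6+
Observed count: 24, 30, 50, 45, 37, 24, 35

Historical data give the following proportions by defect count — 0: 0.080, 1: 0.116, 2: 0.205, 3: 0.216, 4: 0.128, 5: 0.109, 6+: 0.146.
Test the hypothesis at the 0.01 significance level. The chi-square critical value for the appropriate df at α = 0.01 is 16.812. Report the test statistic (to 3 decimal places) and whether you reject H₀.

3.567; do not reject

Expected counts E_i = n·p_i: 245×0.080 = 19.6, 245×0.116 = 28.42, 245×0.205 = 50.225, 245×0.216 = 52.92, 245×0.128 = 31.36, 245×0.109 = 26.705, 245×0.146 = 35.77.
χ² = (24−19.6)²/19.6 + (30−28.42)²/28.42 + (50−50.225)²/50.225 + (45−52.92)²/52.92 + (37−31.36)²/31.36 + (24−26.705)²/26.705 + (35−35.77)²/35.77
   = 0.9878 + 0.0878 + 0.0010 + 1.1853 + 1.0143 + 0.2740 + 0.0166
Sum = 3.567
df = 6. Since 3.567 < 16.812, we do not reject H₀.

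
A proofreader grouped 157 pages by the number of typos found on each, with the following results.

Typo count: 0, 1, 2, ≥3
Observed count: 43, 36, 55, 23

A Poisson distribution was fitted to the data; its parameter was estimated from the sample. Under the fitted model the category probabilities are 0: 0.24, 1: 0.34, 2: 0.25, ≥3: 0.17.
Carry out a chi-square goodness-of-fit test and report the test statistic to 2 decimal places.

13.24

Expected counts E_i = n·p_i: 157×0.24 = 37.68, 157×0.34 = 53.38, 157×0.25 = 39.25, 157×0.17 = 26.69.
cat         O        E   (O−E)²/E
0          43    37.68      0.751
1          36    53.38      5.659
2          55    39.25      6.320
≥3         23    26.69      0.510
Sum = 13.24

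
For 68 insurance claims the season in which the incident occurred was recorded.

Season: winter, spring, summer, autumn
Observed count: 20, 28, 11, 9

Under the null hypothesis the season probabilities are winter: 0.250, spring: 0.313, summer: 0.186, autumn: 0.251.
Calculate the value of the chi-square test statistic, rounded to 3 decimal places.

6.677

Expected counts E_i = n·p_i: 68×0.250 = 17, 68×0.313 = 21.284, 68×0.186 = 12.648, 68×0.251 = 17.068.
winter: (20 − 17)²/17 = 9/17 = 0.5294
spring: (28 − 21.284)²/21.284 = 45.104656/21.284 = 2.1192
summer: (11 − 12.648)²/12.648 = 2.715904/12.648 = 0.2147
autumn: (9 − 17.068)²/17.068 = 65.092624/17.068 = 3.8137
Sum = 6.677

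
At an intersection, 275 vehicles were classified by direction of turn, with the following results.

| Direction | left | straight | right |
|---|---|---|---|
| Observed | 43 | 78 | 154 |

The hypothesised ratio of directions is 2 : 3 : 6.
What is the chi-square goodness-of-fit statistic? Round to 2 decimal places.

Ratio total = 11. Expected counts: 275×2/11 = 50, 275×3/11 = 75, 275×6/11 = 150.
left: (43 − 50)²/50 = 49/50 = 0.980
straight: (78 − 75)²/75 = 9/75 = 0.120
right: (154 − 150)²/150 = 16/150 = 0.107
Sum = 1.21

1.21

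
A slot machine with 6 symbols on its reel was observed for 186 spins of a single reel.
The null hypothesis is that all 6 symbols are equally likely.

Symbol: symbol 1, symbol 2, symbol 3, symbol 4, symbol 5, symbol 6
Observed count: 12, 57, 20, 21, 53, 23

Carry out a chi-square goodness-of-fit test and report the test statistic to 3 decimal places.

58.258

Expected count for each of the 6 categories: 186/6 = 31.
χ² = (12−31)²/31 + (57−31)²/31 + (20−31)²/31 + (21−31)²/31 + (53−31)²/31 + (23−31)²/31
   = 11.6452 + 21.8065 + 3.9032 + 3.2258 + 15.6129 + 2.0645
Sum = 58.258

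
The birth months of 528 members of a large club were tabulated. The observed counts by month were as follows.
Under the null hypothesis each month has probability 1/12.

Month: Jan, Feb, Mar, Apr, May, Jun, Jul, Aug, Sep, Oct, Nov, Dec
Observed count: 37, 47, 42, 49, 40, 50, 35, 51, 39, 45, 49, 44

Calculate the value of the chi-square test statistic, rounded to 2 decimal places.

7.27

Under H₀ each category has probability 1/12, so each expected count is 528/12 = 44.
cat         O        E   (O−E)²/E
Jan        37       44      1.114
Feb        47       44      0.205
Mar        42       44      0.091
Apr        49       44      0.568
May        40       44      0.364
Jun        50       44      0.818
Jul        35       44      1.841
Aug        51       44      1.114
Sep        39       44      0.568
Oct        45       44      0.023
Nov        49       44      0.568
Dec        44       44      0.000
Sum = 7.27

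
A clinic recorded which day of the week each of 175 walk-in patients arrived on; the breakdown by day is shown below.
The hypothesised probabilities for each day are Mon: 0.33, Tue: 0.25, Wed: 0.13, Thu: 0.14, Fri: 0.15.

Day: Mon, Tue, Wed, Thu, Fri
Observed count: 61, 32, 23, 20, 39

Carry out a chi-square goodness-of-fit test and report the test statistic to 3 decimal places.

Expected counts E_i = n·p_i: 175×0.33 = 57.75, 175×0.25 = 43.75, 175×0.13 = 22.75, 175×0.14 = 24.5, 175×0.15 = 26.25.
Mon: (61 − 57.75)²/57.75 = 10.5625/57.75 = 0.1829
Tue: (32 − 43.75)²/43.75 = 138.0625/43.75 = 3.1557
Wed: (23 − 22.75)²/22.75 = 0.0625/22.75 = 0.0027
Thu: (20 − 24.5)²/24.5 = 20.25/24.5 = 0.8265
Fri: (39 − 26.25)²/26.25 = 162.5625/26.25 = 6.1929
Sum = 10.361

10.361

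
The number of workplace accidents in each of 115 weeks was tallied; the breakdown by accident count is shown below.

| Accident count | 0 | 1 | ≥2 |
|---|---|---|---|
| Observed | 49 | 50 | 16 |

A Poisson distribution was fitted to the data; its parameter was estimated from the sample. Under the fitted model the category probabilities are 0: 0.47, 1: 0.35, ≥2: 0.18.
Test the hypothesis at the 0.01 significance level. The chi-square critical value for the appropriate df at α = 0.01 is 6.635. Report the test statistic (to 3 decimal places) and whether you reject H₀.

Expected counts E_i = n·p_i: 115×0.47 = 54.05, 115×0.35 = 40.25, 115×0.18 = 20.7.
χ² = (49−54.05)²/54.05 + (50−40.25)²/40.25 + (16−20.7)²/20.7
   = 0.4718 + 2.3618 + 1.0671
Sum = 3.901
df = 1. Since 3.901 < 6.635, we do not reject H₀.

3.901; do not reject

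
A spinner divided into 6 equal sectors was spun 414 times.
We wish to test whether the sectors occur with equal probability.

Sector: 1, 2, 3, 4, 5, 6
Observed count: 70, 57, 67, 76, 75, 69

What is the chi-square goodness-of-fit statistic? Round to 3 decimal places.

3.391

Under H₀ each category has probability 1/6, so each expected count is 414/6 = 69.
χ² = (70−69)²/69 + (57−69)²/69 + (67−69)²/69 + (76−69)²/69 + (75−69)²/69 + (69−69)²/69
   = 0.0145 + 2.0870 + 0.0580 + 0.7101 + 0.5217 + 0.0000
Sum = 3.391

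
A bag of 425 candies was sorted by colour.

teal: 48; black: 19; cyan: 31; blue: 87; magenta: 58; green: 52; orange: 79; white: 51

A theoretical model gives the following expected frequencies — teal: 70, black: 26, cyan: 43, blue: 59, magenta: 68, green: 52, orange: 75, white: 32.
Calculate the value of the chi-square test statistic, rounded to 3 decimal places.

38.401

teal: (48 − 70)²/70 = 484/70 = 6.9143
black: (19 − 26)²/26 = 49/26 = 1.8846
cyan: (31 − 43)²/43 = 144/43 = 3.3488
blue: (87 − 59)²/59 = 784/59 = 13.2881
magenta: (58 − 68)²/68 = 100/68 = 1.4706
green: (52 − 52)²/52 = 0/52 = 0.0000
orange: (79 − 75)²/75 = 16/75 = 0.2133
white: (51 − 32)²/32 = 361/32 = 11.2813
Sum = 38.401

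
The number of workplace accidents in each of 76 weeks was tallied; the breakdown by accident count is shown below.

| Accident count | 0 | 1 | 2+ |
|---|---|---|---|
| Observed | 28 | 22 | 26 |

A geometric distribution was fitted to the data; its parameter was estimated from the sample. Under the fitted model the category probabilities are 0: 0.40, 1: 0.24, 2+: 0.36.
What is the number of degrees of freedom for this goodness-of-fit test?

1

There are k = 3 categories and 1 parameter estimated from the data, so df = 3 − 1 − 1 = 1.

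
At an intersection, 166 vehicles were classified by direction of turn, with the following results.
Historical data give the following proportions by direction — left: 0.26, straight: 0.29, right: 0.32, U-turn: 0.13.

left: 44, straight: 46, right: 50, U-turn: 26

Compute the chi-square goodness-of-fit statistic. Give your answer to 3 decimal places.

1.200

Expected counts E_i = n·p_i: 166×0.26 = 43.16, 166×0.29 = 48.14, 166×0.32 = 53.12, 166×0.13 = 21.58.
left: (44 − 43.16)²/43.16 = 0.7056/43.16 = 0.0163
straight: (46 − 48.14)²/48.14 = 4.5796/48.14 = 0.0951
right: (50 − 53.12)²/53.12 = 9.7344/53.12 = 0.1833
U-turn: (26 − 21.58)²/21.58 = 19.5364/21.58 = 0.9053
Sum = 1.200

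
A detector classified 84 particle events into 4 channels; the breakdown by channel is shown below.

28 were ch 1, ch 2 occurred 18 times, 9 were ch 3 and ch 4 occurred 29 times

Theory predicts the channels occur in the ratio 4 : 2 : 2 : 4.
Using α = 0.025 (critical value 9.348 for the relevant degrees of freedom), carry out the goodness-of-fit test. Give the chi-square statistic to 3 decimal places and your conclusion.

Ratio total = 12. Expected counts: 84×4/12 = 28, 84×2/12 = 14, 84×2/12 = 14, 84×4/12 = 28.
ch 1: (28 − 28)²/28 = 0/28 = 0.0000
ch 2: (18 − 14)²/14 = 16/14 = 1.1429
ch 3: (9 − 14)²/14 = 25/14 = 1.7857
ch 4: (29 − 28)²/28 = 1/28 = 0.0357
Sum = 2.964
df = 3. Since 2.964 < 9.348, we do not reject H₀.

2.964; do not reject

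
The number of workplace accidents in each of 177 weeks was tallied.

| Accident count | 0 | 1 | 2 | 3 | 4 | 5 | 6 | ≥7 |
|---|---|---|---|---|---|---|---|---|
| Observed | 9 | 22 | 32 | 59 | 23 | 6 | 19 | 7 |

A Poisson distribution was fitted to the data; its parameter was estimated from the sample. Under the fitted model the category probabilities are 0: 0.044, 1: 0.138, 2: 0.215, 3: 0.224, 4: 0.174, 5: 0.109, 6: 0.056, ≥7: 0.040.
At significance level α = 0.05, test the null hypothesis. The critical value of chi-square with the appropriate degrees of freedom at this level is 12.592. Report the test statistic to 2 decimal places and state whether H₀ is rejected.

30.31; reject

Expected counts E_i = n·p_i: 177×0.044 = 7.788, 177×0.138 = 24.426, 177×0.215 = 38.055, 177×0.224 = 39.648, 177×0.174 = 30.798, 177×0.109 = 19.293, 177×0.056 = 9.912, 177×0.040 = 7.08.
0: (9 − 7.788)²/7.788 = 1.468944/7.788 = 0.189
1: (22 − 24.426)²/24.426 = 5.885476/24.426 = 0.241
2: (32 − 38.055)²/38.055 = 36.663025/38.055 = 0.963
3: (59 − 39.648)²/39.648 = 374.499904/39.648 = 9.446
4: (23 − 30.798)²/30.798 = 60.808804/30.798 = 1.974
5: (6 − 19.293)²/19.293 = 176.703849/19.293 = 9.159
6: (19 − 9.912)²/9.912 = 82.591744/9.912 = 8.333
≥7: (7 − 7.08)²/7.08 = 0.0064/7.08 = 0.001
Sum = 30.31
df = 6. Since 30.31 > 12.592, we reject H₀.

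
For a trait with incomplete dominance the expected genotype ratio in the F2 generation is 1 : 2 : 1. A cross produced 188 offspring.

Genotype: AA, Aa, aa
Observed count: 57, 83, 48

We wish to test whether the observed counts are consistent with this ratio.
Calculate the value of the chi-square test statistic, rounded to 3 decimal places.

3.436

Ratio total = 4. Expected counts: 188×1/4 = 47, 188×2/4 = 94, 188×1/4 = 47.
AA: (57 − 47)²/47 = 100/47 = 2.1277
Aa: (83 − 94)²/94 = 121/94 = 1.2872
aa: (48 − 47)²/47 = 1/47 = 0.0213
Sum = 3.436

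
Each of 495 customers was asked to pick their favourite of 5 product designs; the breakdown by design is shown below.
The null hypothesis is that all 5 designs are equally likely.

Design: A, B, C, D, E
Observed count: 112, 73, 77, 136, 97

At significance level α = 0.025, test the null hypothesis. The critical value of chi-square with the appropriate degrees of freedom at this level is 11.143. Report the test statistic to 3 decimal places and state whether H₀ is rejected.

Under H₀ each category has probability 1/5, so each expected count is 495/5 = 99.
A: (112 − 99)²/99 = 169/99 = 1.7071
B: (73 − 99)²/99 = 676/99 = 6.8283
C: (77 − 99)²/99 = 484/99 = 4.8889
D: (136 − 99)²/99 = 1369/99 = 13.8283
E: (97 − 99)²/99 = 4/99 = 0.0404
Sum = 27.293
df = 4. Since 27.293 > 11.143, we reject H₀.

27.293; reject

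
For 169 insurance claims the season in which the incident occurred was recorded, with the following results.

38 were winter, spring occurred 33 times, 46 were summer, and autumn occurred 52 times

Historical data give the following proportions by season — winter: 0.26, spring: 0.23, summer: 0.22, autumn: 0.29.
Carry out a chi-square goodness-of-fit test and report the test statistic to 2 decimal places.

Expected counts E_i = n·p_i: 169×0.26 = 43.94, 169×0.23 = 38.87, 169×0.22 = 37.18, 169×0.29 = 49.01.
χ² = (38−43.94)²/43.94 + (33−38.87)²/38.87 + (46−37.18)²/37.18 + (52−49.01)²/49.01
   = 0.803 + 0.886 + 2.092 + 0.182
Sum = 3.96

3.96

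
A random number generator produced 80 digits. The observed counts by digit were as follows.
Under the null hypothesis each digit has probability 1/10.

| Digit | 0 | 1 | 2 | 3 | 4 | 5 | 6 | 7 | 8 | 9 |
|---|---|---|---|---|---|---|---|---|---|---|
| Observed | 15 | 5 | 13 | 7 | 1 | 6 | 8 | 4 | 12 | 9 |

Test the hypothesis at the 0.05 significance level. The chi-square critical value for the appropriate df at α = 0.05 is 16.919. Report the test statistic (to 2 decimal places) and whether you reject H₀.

Expected count for each of the 10 categories: 80/10 = 8.
χ² = (15−8)²/8 + (5−8)²/8 + (13−8)²/8 + (7−8)²/8 + (1−8)²/8 + (6−8)²/8 + (8−8)²/8 + (4−8)²/8 + (12−8)²/8 + (9−8)²/8
   = 6.125 + 1.125 + 3.125 + 0.125 + 6.125 + 0.500 + 0.000 + 2.000 + 2.000 + 0.125
Sum = 21.25
df = 9. Since 21.25 > 16.919, we reject H₀.

21.25; reject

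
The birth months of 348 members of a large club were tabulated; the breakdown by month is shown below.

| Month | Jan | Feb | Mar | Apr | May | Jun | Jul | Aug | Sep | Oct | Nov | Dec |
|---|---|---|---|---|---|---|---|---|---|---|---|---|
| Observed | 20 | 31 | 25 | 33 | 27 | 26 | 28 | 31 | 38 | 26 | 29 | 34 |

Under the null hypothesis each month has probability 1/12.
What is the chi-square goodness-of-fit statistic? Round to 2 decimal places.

Under H₀ each category has probability 1/12, so each expected count is 348/12 = 29.
cat         O        E   (O−E)²/E
Jan        20       29      2.793
Feb        31       29      0.138
Mar        25       29      0.552
Apr        33       29      0.552
May        27       29      0.138
Jun        26       29      0.310
Jul        28       29      0.034
Aug        31       29      0.138
Sep        38       29      2.793
Oct        26       29      0.310
Nov        29       29      0.000
Dec        34       29      0.862
Sum = 8.62

8.62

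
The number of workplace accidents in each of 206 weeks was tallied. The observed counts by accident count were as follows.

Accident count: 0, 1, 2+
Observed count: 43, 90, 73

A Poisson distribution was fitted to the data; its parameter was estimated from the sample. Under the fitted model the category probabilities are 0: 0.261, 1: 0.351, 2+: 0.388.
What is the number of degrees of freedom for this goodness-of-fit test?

There are k = 3 categories and 1 parameter estimated from the data, so df = 3 − 1 − 1 = 1.

1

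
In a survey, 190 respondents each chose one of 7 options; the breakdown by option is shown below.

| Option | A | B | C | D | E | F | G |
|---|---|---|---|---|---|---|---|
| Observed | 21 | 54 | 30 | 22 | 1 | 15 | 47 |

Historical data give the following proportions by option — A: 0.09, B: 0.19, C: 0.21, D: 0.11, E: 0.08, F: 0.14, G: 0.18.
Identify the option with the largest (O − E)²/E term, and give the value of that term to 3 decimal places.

Expected counts E_i = n·p_i: 190×0.09 = 17.1, 190×0.19 = 36.1, 190×0.21 = 39.9, 190×0.11 = 20.9, 190×0.08 = 15.2, 190×0.14 = 26.6, 190×0.18 = 34.2.
χ² = (21−17.1)²/17.1 + (54−36.1)²/36.1 + (30−39.9)²/39.9 + (22−20.9)²/20.9 + (1−15.2)²/15.2 + (15−26.6)²/26.6 + (47−34.2)²/34.2
   = 0.8895 + 8.8756 + 2.4564 + 0.0579 + 13.2658 + 5.0586 + 4.7906
The largest term is for E: 13.266.

E, 13.266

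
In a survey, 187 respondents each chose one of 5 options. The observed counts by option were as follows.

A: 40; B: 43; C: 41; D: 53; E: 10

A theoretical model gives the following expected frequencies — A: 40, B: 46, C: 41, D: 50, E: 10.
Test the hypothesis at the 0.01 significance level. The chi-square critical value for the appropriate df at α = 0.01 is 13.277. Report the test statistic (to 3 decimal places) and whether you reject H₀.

0.376; do not reject

χ² = (40−40)²/40 + (43−46)²/46 + (41−41)²/41 + (53−50)²/50 + (10−10)²/10
   = 0.0000 + 0.1957 + 0.0000 + 0.1800 + 0.0000
Sum = 0.376
df = 4. Since 0.376 < 13.277, we do not reject H₀.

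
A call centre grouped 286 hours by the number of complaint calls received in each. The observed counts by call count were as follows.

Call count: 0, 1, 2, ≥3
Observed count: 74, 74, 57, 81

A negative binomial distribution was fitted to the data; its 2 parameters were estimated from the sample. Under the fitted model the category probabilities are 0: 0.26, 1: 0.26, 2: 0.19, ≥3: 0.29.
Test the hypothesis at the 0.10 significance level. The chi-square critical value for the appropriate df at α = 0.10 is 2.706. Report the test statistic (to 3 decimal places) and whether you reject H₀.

Expected counts E_i = n·p_i: 286×0.26 = 74.36, 286×0.26 = 74.36, 286×0.19 = 54.34, 286×0.29 = 82.94.
cat         O        E   (O−E)²/E
0          74    74.36     0.0017
1          74    74.36     0.0017
2          57    54.34     0.1302
≥3         81    82.94     0.0454
Sum = 0.179
df = 1. Since 0.179 < 2.706, we do not reject H₀.

0.179; do not reject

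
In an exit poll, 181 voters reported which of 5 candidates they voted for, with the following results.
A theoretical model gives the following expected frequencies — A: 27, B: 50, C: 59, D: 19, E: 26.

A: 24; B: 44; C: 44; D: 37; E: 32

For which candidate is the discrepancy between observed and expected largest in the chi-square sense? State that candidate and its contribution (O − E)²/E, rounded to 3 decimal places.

χ² = (24−27)²/27 + (44−50)²/50 + (44−59)²/59 + (37−19)²/19 + (32−26)²/26
   = 0.3333 + 0.7200 + 3.8136 + 17.0526 + 1.3846
The largest term is for D: 17.053.

D, 17.053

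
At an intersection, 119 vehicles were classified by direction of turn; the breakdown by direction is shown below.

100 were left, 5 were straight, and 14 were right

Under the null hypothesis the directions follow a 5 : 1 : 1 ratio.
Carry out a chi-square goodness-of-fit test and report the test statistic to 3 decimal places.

11.647

Ratio total = 7. Expected counts: 119×5/7 = 85, 119×1/7 = 17, 119×1/7 = 17.
left: (100 − 85)²/85 = 225/85 = 2.6471
straight: (5 − 17)²/17 = 144/17 = 8.4706
right: (14 − 17)²/17 = 9/17 = 0.5294
Sum = 11.647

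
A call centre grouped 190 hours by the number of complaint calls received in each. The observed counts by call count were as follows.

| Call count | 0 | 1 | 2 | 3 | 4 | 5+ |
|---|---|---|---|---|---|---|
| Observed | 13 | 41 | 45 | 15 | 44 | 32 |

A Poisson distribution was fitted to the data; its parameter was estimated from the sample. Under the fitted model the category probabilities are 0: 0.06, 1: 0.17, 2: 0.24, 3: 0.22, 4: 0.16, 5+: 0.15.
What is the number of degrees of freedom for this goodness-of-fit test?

4

There are k = 6 categories and 1 parameter estimated from the data, so df = 6 − 1 − 1 = 4.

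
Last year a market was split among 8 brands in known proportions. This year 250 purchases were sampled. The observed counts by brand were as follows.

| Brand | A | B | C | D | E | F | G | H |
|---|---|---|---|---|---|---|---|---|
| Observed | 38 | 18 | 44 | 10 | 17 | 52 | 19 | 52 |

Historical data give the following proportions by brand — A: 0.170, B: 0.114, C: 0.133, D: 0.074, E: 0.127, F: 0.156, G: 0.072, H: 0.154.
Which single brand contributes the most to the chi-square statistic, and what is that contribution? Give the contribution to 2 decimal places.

E, 6.85

Expected counts E_i = n·p_i: 250×0.170 = 42.5, 250×0.114 = 28.5, 250×0.133 = 33.25, 250×0.074 = 18.5, 250×0.127 = 31.75, 250×0.156 = 39, 250×0.072 = 18, 250×0.154 = 38.5.
A: (38 − 42.5)²/42.5 = 20.25/42.5 = 0.476
B: (18 − 28.5)²/28.5 = 110.25/28.5 = 3.868
C: (44 − 33.25)²/33.25 = 115.5625/33.25 = 3.476
D: (10 − 18.5)²/18.5 = 72.25/18.5 = 3.905
E: (17 − 31.75)²/31.75 = 217.5625/31.75 = 6.852
F: (52 − 39)²/39 = 169/39 = 4.333
G: (19 − 18)²/18 = 1/18 = 0.056
H: (52 − 38.5)²/38.5 = 182.25/38.5 = 4.734
The largest term is for E: 6.85.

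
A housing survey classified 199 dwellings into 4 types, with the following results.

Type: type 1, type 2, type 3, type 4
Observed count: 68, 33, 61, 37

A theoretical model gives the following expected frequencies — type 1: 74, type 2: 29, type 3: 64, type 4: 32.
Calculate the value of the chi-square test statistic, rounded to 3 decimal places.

type 1: (68 − 74)²/74 = 36/74 = 0.4865
type 2: (33 − 29)²/29 = 16/29 = 0.5517
type 3: (61 − 64)²/64 = 9/64 = 0.1406
type 4: (37 − 32)²/32 = 25/32 = 0.7813
Sum = 1.960

1.960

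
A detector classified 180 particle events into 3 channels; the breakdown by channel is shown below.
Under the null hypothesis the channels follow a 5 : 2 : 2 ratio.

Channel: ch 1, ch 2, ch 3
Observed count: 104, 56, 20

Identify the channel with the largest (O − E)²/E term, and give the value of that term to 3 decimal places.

ch 3, 10.000

Ratio total = 9. Expected counts: 180×5/9 = 100, 180×2/9 = 40, 180×2/9 = 40.
χ² = (104−100)²/100 + (56−40)²/40 + (20−40)²/40
   = 0.1600 + 6.4000 + 10.0000
The largest term is for ch 3: 10.000.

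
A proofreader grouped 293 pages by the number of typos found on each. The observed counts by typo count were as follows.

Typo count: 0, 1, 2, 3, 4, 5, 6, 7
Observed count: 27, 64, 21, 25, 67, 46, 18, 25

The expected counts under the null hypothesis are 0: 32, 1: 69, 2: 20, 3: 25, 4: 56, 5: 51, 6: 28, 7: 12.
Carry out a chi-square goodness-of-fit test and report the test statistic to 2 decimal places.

χ² = (27−32)²/32 + (64−69)²/69 + (21−20)²/20 + (25−25)²/25 + (67−56)²/56 + (46−51)²/51 + (18−28)²/28 + (25−12)²/12
   = 0.781 + 0.362 + 0.050 + 0.000 + 2.161 + 0.490 + 3.571 + 14.083
Sum = 21.50

21.50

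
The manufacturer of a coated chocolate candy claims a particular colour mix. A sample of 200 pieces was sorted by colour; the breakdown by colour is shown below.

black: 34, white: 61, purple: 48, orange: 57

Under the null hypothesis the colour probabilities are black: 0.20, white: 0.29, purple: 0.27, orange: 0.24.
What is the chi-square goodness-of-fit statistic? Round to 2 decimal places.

Expected counts E_i = n·p_i: 200×0.20 = 40, 200×0.29 = 58, 200×0.27 = 54, 200×0.24 = 48.
χ² = (34−40)²/40 + (61−58)²/58 + (48−54)²/54 + (57−48)²/48
   = 0.900 + 0.155 + 0.667 + 1.688
Sum = 3.41

3.41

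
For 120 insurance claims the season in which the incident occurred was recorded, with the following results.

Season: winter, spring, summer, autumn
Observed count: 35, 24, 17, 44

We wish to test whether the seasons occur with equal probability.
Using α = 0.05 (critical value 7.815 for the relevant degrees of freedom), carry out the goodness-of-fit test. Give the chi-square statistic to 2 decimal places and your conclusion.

14.20; reject

Under H₀ each category has probability 1/4, so each expected count is 120/4 = 30.
cat         O        E   (O−E)²/E
winter     35       30      0.833
spring     24       30      1.200
summer     17       30      5.633
autumn     44       30      6.533
Sum = 14.20
df = 3. Since 14.20 > 7.815, we reject H₀.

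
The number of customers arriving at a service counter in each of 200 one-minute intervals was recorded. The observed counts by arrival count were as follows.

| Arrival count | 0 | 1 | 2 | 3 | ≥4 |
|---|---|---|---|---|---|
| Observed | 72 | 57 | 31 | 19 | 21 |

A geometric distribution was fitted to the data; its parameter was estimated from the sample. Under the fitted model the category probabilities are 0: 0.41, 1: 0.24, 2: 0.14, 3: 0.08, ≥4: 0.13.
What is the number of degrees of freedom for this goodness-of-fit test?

There are k = 5 categories and 1 parameter estimated from the data, so df = 5 − 1 − 1 = 3.

3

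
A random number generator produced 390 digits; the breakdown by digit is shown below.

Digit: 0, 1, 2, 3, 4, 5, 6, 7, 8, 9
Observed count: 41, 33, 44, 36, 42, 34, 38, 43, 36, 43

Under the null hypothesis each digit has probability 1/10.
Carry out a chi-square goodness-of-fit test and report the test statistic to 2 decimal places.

Expected count for each of the 10 categories: 390/10 = 39.
cat         O        E   (O−E)²/E
0          41       39      0.103
1          33       39      0.923
2          44       39      0.641
3          36       39      0.231
4          42       39      0.231
5          34       39      0.641
6          38       39      0.026
7          43       39      0.410
8          36       39      0.231
9          43       39      0.410
Sum = 3.85

3.85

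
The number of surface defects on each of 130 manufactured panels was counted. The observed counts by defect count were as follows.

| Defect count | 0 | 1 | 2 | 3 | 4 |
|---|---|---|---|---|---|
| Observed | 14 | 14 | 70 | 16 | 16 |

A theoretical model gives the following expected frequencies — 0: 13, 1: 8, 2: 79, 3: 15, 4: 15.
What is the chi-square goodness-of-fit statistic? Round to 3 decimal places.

5.736

χ² = (14−13)²/13 + (14−8)²/8 + (70−79)²/79 + (16−15)²/15 + (16−15)²/15
   = 0.0769 + 4.5000 + 1.0253 + 0.0667 + 0.0667
Sum = 5.736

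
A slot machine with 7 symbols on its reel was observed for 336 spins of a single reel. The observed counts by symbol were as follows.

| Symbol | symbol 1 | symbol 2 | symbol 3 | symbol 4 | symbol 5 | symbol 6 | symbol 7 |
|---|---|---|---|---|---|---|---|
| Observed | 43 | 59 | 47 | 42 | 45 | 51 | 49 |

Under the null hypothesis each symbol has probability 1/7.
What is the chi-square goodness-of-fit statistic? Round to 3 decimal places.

Under H₀ each category has probability 1/7, so each expected count is 336/7 = 48.
cat           O        E   (O−E)²/E
symbol 1     43       48     0.5208
symbol 2     59       48     2.5208
symbol 3     47       48     0.0208
symbol 4     42       48     0.7500
symbol 5     45       48     0.1875
symbol 6     51       48     0.1875
symbol 7     49       48     0.0208
Sum = 4.208

4.208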